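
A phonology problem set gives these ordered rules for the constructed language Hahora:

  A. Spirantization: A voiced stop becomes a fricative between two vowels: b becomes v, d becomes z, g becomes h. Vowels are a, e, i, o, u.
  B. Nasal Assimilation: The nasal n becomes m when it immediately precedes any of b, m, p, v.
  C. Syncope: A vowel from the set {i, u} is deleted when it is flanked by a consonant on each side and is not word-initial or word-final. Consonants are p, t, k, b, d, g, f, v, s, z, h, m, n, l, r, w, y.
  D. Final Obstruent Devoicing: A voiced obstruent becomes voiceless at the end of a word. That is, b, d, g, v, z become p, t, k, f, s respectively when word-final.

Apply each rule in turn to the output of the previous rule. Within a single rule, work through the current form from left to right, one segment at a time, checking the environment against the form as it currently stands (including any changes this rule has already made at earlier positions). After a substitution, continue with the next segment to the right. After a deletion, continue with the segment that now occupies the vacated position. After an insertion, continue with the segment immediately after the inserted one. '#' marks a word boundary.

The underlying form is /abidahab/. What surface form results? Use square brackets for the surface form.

[avzahap]

A Spirantization: [abidahab] → [avizahab]
B Nasal Assimilation: no change — [avizahab]
C Syncope: [avizahab] → [avzahab]
D Final Obstruent Devoicing: [avzahab] → [avzahap]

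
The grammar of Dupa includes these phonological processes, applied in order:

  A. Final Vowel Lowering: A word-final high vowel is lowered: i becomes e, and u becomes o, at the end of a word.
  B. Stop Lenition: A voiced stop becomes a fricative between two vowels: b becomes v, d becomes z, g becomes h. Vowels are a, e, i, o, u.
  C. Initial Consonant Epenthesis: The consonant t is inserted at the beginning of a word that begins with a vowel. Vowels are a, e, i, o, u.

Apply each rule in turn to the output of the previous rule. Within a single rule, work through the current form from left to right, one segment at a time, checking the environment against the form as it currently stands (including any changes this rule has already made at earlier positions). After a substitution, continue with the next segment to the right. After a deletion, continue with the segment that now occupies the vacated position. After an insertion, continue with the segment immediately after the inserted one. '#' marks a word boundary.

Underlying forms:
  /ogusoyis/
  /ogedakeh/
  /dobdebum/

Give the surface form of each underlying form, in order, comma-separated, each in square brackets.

[tohusoyis], [tohezakeh], [dobdevum]

/ogusoyis/:
  A Final Vowel Lowering: no change — [ogusoyis]
  B Stop Lenition: [ogusoyis] → [ohusoyis]
  C Initial Consonant Epenthesis: [ohusoyis] → [tohusoyis]
/ogedakeh/:
  A Final Vowel Lowering: no change — [ogedakeh]
  B Stop Lenition: [ogedakeh] → [ohezakeh]
  C Initial Consonant Epenthesis: [ohezakeh] → [tohezakeh]
/dobdebum/:
  A Final Vowel Lowering: no change — [dobdebum]
  B Stop Lenition: [dobdebum] → [dobdevum]
  C Initial Consonant Epenthesis: no change — [dobdevum]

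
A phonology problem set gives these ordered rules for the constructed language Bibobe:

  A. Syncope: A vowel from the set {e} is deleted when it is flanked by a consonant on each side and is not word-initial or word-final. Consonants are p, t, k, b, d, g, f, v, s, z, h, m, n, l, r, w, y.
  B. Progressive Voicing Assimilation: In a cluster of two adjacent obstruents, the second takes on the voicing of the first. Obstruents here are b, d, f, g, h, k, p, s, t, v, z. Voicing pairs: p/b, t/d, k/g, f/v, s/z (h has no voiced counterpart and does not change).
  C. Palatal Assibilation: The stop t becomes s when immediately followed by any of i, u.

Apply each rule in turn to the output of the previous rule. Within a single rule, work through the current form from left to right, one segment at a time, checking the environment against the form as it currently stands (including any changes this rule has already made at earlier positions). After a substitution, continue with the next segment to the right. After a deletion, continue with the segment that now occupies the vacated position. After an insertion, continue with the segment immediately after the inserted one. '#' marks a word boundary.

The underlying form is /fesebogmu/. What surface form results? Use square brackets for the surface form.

A Syncope: [fesebogmu] → [fsbogmu]
B Progressive Voicing Assimilation: [fsbogmu] → [fspogmu]
C Palatal Assibilation: no change — [fspogmu]

[fspogmu]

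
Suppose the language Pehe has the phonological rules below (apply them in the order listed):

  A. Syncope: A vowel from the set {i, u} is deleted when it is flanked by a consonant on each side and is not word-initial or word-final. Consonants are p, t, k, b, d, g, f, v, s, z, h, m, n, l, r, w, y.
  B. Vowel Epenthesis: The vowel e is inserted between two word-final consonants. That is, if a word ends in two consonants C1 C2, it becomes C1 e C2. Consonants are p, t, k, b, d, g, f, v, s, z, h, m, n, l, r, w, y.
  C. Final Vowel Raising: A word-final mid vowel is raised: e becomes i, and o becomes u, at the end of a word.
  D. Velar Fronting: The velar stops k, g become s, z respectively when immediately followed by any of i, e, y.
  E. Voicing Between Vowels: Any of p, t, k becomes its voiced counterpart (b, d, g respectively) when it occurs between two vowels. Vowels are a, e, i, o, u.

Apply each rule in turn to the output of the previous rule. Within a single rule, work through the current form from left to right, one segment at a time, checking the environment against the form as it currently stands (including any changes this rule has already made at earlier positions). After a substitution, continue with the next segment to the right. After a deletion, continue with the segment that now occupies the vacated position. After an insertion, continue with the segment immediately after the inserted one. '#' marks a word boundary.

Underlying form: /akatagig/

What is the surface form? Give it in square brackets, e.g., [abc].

[agadazeg]

A Syncope: [akatagig] → [akatagg]
B Vowel Epenthesis: [akatagg] → [akatageg]
C Final Vowel Raising: no change — [akatageg]
D Velar Fronting: [akatageg] → [akatazeg]
E Voicing Between Vowels: [akatazeg] → [agadazeg]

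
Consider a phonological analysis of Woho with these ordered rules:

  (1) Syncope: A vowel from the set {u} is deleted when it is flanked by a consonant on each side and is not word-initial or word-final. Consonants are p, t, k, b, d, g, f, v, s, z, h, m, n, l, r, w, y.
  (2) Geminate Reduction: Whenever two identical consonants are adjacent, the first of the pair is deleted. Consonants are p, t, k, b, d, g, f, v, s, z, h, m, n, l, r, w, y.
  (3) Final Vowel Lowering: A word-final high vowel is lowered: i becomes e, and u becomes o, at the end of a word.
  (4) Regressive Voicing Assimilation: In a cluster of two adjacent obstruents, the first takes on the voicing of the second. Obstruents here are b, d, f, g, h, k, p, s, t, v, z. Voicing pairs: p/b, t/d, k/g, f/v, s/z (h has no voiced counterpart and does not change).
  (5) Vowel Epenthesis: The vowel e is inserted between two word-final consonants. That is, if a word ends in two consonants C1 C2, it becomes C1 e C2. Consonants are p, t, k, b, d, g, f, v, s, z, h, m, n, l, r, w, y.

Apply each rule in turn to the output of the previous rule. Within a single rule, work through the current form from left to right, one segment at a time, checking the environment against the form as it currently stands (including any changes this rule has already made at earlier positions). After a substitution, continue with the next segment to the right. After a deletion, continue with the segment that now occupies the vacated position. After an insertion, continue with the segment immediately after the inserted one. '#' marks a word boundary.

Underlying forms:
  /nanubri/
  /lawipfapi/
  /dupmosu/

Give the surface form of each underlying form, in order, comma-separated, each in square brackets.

/nanubri/:
  (1) Syncope: [nanubri] → [nanbri]
  (2) Geminate Reduction: no change — [nanbri]
  (3) Final Vowel Lowering: [nanbri] → [nanbre]
  (4) Regressive Voicing Assimilation: no change — [nanbre]
  (5) Vowel Epenthesis: no change — [nanbre]
/lawipfapi/:
  (1) Syncope: no change — [lawipfapi]
  (2) Geminate Reduction: no change — [lawipfapi]
  (3) Final Vowel Lowering: [lawipfapi] → [lawipfape]
  (4) Regressive Voicing Assimilation: no change — [lawipfape]
  (5) Vowel Epenthesis: no change — [lawipfape]
/dupmosu/:
  (1) Syncope: [dupmosu] → [dpmosu]
  (2) Geminate Reduction: no change — [dpmosu]
  (3) Final Vowel Lowering: [dpmosu] → [dpmoso]
  (4) Regressive Voicing Assimilation: [dpmoso] → [tpmoso]
  (5) Vowel Epenthesis: no change — [tpmoso]

[nanbre], [lawipfape], [tpmoso]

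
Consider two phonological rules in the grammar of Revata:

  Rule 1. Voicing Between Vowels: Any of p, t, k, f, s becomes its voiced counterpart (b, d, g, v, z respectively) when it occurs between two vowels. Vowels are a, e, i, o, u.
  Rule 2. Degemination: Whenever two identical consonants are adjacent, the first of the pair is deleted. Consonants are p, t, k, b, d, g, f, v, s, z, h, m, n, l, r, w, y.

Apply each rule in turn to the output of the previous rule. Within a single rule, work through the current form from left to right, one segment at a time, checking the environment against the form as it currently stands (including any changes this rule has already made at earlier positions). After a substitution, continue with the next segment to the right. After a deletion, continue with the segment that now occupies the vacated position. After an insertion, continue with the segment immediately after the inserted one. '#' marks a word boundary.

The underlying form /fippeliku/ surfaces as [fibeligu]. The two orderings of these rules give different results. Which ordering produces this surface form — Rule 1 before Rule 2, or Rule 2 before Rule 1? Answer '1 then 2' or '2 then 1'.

2 then 1

Order 1 then 2:
  1 Voicing Between Vowels: [fippeliku] → [fippeligu]
  2 Degemination: [fippeligu] → [fipeligu]
  result: [fipeligu]
Order 2 then 1:
  2 Degemination: [fippeliku] → [fipeliku]
  1 Voicing Between Vowels: [fipeliku] → [fibeligu]
  result: [fibeligu]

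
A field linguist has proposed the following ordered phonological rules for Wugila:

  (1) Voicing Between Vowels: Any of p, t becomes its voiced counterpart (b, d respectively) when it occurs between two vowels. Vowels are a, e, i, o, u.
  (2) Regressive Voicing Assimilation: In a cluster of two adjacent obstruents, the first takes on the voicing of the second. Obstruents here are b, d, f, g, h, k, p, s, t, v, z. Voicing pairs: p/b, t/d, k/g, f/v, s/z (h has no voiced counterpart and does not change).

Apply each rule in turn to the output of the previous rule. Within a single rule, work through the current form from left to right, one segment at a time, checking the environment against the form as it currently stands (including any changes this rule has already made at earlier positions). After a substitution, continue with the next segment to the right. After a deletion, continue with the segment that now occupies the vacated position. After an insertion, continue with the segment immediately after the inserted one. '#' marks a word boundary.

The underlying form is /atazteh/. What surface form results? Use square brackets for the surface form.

[adasteh]

(1) Voicing Between Vowels: [atazteh] → [adazteh]
(2) Regressive Voicing Assimilation: [adazteh] → [adasteh]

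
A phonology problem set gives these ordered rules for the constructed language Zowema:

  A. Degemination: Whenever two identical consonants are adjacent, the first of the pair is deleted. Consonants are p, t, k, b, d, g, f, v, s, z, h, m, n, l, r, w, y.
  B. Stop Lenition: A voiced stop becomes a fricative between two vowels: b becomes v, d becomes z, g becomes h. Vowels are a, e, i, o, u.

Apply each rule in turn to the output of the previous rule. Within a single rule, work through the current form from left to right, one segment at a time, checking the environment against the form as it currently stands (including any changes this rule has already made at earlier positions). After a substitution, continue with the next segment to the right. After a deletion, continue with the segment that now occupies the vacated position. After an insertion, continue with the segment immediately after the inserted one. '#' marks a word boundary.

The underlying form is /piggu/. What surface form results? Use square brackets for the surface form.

A Degemination: [piggu] → [pigu]
B Stop Lenition: [pigu] → [pihu]

[pihu]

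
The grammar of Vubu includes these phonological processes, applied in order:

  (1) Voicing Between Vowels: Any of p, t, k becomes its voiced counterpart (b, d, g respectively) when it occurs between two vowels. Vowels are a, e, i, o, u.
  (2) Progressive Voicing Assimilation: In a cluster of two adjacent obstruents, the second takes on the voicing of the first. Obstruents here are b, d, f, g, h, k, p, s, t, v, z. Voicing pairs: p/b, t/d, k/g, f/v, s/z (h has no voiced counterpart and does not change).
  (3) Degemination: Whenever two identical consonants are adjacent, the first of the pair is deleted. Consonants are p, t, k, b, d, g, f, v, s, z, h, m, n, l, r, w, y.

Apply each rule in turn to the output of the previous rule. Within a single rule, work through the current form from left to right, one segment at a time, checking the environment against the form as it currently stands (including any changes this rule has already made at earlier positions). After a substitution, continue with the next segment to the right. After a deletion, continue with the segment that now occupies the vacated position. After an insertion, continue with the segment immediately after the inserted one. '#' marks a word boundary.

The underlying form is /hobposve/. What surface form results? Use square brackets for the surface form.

[hobosfe]

(1) Voicing Between Vowels: no change — [hobposve]
(2) Progressive Voicing Assimilation: [hobposve] → [hobbosfe]
(3) Degemination: [hobbosfe] → [hobosfe]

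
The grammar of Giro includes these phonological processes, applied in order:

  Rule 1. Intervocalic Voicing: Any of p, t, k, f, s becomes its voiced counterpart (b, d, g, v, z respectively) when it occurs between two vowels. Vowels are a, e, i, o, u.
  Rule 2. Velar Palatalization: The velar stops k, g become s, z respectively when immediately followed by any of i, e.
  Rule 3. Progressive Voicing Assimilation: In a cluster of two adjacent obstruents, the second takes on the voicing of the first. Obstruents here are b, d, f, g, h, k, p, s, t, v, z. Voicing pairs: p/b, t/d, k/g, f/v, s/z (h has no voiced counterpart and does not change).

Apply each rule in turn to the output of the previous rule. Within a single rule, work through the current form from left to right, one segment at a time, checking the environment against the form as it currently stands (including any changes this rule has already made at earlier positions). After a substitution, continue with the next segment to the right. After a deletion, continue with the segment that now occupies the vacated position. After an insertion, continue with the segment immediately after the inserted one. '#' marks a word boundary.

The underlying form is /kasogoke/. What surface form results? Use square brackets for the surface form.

Rule 1 Intervocalic Voicing: [kasogoke] → [kazogoge]
Rule 2 Velar Palatalization: [kazogoge] → [kazogoze]
Rule 3 Progressive Voicing Assimilation: no change — [kazogoze]

[kazogoze]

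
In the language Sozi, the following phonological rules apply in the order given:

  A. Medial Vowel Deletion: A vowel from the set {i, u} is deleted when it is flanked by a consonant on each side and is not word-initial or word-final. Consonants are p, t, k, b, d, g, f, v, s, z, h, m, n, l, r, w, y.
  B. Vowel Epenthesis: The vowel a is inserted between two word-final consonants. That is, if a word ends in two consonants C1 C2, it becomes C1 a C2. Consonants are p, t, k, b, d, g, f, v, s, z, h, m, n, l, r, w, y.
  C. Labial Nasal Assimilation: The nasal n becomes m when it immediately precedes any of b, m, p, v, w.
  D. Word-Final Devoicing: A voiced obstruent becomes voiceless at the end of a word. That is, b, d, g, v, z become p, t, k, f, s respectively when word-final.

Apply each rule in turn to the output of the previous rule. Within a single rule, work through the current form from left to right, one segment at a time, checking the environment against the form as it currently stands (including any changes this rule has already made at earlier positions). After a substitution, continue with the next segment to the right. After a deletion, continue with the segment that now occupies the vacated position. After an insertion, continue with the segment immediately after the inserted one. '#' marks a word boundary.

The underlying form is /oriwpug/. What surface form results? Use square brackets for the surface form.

A Medial Vowel Deletion: [oriwpug] → [orwpg]
B Vowel Epenthesis: [orwpg] → [orwpag]
C Labial Nasal Assimilation: no change — [orwpag]
D Word-Final Devoicing: [orwpag] → [orwpak]

[orwpak]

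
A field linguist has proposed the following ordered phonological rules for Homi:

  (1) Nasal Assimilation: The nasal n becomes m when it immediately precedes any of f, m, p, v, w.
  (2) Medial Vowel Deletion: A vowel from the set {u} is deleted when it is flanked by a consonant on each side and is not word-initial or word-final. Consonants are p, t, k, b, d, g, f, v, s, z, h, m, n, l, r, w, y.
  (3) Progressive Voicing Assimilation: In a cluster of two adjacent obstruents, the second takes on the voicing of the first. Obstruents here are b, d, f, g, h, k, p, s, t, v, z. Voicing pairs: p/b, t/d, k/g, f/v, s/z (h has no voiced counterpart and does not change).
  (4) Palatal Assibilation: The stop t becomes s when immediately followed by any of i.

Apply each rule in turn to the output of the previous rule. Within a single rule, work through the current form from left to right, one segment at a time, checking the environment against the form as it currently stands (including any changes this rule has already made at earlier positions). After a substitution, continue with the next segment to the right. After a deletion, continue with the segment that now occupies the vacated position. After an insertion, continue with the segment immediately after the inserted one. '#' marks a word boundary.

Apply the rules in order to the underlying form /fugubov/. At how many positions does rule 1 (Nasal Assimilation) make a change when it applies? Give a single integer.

(1) Nasal Assimilation: no change — [fugubov]
(2) Medial Vowel Deletion: [fugubov] → [fgbov]
(3) Progressive Voicing Assimilation: [fgbov] → [fkpov]
(4) Palatal Assibilation: no change — [fkpov]
Rule 1 changed 0 position(s).

0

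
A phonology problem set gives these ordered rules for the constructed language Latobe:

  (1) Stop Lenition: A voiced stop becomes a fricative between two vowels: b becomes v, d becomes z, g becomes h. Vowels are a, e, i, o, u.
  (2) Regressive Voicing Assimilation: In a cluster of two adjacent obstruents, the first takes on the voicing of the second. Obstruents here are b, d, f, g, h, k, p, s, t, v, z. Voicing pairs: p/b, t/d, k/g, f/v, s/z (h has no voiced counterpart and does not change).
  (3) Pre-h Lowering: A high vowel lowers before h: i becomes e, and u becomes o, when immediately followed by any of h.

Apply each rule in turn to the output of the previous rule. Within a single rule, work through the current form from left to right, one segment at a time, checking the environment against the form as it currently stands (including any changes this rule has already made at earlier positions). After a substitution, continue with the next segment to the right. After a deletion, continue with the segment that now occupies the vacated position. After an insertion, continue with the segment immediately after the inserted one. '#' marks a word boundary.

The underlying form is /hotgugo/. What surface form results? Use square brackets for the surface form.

[hodgoho]

(1) Stop Lenition: [hotgugo] → [hotguho]
(2) Regressive Voicing Assimilation: [hotguho] → [hodguho]
(3) Pre-h Lowering: [hodguho] → [hodgoho]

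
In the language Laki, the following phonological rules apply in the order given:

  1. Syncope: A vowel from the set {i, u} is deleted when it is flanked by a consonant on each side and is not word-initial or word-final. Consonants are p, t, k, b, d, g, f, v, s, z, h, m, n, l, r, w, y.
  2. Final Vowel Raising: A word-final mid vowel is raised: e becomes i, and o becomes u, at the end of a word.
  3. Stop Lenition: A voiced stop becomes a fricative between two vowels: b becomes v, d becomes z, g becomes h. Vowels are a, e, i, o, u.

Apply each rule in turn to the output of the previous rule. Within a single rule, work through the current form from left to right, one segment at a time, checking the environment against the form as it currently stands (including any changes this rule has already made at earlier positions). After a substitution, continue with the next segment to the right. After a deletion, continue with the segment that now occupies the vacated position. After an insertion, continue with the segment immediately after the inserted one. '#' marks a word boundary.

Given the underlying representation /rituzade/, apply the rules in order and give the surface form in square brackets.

1 Syncope: [rituzade] → [rtzade]
2 Final Vowel Raising: [rtzade] → [rtzadi]
3 Stop Lenition: [rtzadi] → [rtzazi]

[rtzazi]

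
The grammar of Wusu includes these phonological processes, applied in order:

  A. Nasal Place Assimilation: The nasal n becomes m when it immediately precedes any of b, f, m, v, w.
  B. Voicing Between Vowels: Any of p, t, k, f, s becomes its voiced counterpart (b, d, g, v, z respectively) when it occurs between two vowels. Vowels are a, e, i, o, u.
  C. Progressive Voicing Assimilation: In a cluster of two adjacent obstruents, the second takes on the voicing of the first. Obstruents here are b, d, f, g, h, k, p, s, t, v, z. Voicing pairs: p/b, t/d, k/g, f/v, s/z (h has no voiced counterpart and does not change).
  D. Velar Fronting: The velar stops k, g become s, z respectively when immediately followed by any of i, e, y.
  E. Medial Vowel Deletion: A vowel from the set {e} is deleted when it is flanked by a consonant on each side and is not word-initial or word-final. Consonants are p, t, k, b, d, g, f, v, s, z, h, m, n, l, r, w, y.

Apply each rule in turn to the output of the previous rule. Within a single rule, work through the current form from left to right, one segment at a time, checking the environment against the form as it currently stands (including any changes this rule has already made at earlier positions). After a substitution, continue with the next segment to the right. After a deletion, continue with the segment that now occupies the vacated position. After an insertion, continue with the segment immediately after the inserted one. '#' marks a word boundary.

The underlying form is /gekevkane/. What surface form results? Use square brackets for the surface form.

A Nasal Place Assimilation: no change — [gekevkane]
B Voicing Between Vowels: [gekevkane] → [gegevkane]
C Progressive Voicing Assimilation: [gegevkane] → [gegevgane]
D Velar Fronting: [gegevgane] → [zezevgane]
E Medial Vowel Deletion: [zezevgane] → [zzvgane]

[zzvgane]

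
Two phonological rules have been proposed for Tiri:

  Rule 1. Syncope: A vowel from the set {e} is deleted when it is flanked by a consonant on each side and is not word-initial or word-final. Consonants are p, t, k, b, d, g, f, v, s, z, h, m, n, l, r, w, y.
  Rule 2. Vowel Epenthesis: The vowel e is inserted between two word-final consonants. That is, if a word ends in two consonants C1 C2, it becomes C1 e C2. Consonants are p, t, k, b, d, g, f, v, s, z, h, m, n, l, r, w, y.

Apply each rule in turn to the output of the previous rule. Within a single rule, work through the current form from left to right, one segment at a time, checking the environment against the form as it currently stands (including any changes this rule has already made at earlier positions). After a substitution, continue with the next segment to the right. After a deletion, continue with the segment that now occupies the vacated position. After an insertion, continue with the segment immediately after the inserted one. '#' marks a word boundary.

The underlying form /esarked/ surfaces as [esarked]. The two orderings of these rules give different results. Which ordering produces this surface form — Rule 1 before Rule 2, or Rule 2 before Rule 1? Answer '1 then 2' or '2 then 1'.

Order 1 then 2:
  1 Syncope: [esarked] → [esarkd]
  2 Vowel Epenthesis: [esarkd] → [esarked]
  result: [esarked]
Order 2 then 1:
  2 Vowel Epenthesis: no change — [esarked]
  1 Syncope: [esarked] → [esarkd]
  result: [esarkd]

1 then 2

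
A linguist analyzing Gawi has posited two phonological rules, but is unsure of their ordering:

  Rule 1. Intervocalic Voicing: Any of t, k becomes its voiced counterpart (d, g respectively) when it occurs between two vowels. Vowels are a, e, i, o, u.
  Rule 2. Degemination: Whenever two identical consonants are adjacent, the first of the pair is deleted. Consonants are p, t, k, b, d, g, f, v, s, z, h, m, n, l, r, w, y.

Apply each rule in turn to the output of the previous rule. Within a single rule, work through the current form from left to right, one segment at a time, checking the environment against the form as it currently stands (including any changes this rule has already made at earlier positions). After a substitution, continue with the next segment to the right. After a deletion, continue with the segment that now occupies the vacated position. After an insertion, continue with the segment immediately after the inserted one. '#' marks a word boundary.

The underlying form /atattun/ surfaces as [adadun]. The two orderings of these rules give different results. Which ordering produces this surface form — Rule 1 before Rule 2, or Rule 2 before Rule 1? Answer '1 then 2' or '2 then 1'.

Order 1 then 2:
  1 Intervocalic Voicing: [atattun] → [adattun]
  2 Degemination: [adattun] → [adatun]
  result: [adatun]
Order 2 then 1:
  2 Degemination: [atattun] → [atatun]
  1 Intervocalic Voicing: [atatun] → [adadun]
  result: [adadun]

2 then 1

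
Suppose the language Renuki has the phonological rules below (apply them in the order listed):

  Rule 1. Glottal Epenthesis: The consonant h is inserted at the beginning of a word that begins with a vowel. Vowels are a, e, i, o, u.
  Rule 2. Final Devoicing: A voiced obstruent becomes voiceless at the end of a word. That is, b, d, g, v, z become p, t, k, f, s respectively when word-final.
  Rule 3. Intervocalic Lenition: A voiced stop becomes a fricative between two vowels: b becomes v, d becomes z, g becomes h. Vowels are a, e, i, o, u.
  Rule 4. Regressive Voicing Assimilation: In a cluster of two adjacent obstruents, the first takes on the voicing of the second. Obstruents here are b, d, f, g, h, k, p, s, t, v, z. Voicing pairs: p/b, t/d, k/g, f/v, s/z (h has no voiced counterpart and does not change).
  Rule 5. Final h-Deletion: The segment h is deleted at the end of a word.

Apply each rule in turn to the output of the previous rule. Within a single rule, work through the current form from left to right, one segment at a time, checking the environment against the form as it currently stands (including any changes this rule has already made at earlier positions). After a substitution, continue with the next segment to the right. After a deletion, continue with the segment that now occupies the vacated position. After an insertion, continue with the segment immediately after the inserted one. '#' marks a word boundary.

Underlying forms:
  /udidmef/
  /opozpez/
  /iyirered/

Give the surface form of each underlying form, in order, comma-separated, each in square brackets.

[huzidmef], [hopospes], [hiyireret]

/udidmef/:
  Rule 1 Glottal Epenthesis: [udidmef] → [hudidmef]
  Rule 2 Final Devoicing: no change — [hudidmef]
  Rule 3 Intervocalic Lenition: [hudidmef] → [huzidmef]
  Rule 4 Regressive Voicing Assimilation: no change — [huzidmef]
  Rule 5 Final h-Deletion: no change — [huzidmef]
/opozpez/:
  Rule 1 Glottal Epenthesis: [opozpez] → [hopozpez]
  Rule 2 Final Devoicing: [hopozpez] → [hopozpes]
  Rule 3 Intervocalic Lenition: no change — [hopozpes]
  Rule 4 Regressive Voicing Assimilation: [hopozpes] → [hopospes]
  Rule 5 Final h-Deletion: no change — [hopospes]
/iyirered/:
  Rule 1 Glottal Epenthesis: [iyirered] → [hiyirered]
  Rule 2 Final Devoicing: [hiyirered] → [hiyireret]
  Rule 3 Intervocalic Lenition: no change — [hiyireret]
  Rule 4 Regressive Voicing Assimilation: no change — [hiyireret]
  Rule 5 Final h-Deletion: no change — [hiyireret]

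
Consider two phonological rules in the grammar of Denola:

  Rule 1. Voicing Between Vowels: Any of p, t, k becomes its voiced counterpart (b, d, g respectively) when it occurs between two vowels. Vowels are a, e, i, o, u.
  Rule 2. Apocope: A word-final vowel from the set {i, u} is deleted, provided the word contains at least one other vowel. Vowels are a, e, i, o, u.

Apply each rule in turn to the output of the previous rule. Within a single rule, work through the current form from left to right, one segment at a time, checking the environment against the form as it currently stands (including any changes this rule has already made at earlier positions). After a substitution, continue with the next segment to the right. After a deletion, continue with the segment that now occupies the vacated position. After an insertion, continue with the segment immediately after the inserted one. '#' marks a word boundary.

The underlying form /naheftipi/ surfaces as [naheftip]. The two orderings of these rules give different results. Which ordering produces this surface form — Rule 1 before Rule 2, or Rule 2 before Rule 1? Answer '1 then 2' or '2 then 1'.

Order 1 then 2:
  1 Voicing Between Vowels: [naheftipi] → [naheftibi]
  2 Apocope: [naheftibi] → [naheftib]
  result: [naheftib]
Order 2 then 1:
  2 Apocope: [naheftipi] → [naheftip]
  1 Voicing Between Vowels: no change — [naheftip]
  result: [naheftip]

2 then 1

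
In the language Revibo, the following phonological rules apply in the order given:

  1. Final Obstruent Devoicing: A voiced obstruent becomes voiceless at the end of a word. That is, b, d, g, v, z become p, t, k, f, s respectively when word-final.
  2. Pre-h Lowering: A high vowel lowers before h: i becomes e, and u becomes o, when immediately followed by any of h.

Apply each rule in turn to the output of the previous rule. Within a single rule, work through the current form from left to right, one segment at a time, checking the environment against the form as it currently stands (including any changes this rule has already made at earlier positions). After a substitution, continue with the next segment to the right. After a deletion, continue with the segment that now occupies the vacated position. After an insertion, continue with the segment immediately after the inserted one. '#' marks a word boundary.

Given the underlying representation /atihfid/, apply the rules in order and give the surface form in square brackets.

[atehfit]

1 Final Obstruent Devoicing: [atihfid] → [atihfit]
2 Pre-h Lowering: [atihfit] → [atehfit]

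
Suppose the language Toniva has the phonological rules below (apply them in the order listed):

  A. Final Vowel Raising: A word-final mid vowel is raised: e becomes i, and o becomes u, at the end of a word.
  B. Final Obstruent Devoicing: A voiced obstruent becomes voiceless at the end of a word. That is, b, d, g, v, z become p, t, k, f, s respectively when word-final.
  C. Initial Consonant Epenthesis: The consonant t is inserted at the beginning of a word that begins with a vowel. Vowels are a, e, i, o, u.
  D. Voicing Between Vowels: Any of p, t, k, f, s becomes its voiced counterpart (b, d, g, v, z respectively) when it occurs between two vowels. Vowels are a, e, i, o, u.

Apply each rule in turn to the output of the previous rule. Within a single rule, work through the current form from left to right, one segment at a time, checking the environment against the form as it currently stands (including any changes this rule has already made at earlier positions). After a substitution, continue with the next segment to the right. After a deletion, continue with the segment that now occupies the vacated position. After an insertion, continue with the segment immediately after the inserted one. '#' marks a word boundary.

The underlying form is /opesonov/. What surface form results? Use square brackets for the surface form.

A Final Vowel Raising: no change — [opesonov]
B Final Obstruent Devoicing: [opesonov] → [opesonof]
C Initial Consonant Epenthesis: [opesonof] → [topesonof]
D Voicing Between Vowels: [topesonof] → [tobezonof]

[tobezonof]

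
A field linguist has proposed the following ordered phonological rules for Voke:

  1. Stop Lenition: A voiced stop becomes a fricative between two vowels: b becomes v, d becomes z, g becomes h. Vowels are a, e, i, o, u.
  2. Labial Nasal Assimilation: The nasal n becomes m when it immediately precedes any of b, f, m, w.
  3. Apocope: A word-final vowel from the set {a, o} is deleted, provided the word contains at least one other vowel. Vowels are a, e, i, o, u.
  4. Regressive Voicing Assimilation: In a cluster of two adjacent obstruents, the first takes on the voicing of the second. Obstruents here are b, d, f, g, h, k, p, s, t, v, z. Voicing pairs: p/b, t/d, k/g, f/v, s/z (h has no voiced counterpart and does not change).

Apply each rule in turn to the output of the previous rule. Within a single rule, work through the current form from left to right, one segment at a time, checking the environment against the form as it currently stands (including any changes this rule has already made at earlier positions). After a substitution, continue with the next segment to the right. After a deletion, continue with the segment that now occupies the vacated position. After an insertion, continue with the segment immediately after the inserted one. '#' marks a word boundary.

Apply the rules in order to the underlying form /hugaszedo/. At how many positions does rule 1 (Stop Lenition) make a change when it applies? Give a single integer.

2

1 Stop Lenition: [hugaszedo] → [huhaszezo]
2 Labial Nasal Assimilation: no change — [huhaszezo]
3 Apocope: [huhaszezo] → [huhaszez]
4 Regressive Voicing Assimilation: [huhaszez] → [huhazzez]
Rule 1 changed 2 position(s).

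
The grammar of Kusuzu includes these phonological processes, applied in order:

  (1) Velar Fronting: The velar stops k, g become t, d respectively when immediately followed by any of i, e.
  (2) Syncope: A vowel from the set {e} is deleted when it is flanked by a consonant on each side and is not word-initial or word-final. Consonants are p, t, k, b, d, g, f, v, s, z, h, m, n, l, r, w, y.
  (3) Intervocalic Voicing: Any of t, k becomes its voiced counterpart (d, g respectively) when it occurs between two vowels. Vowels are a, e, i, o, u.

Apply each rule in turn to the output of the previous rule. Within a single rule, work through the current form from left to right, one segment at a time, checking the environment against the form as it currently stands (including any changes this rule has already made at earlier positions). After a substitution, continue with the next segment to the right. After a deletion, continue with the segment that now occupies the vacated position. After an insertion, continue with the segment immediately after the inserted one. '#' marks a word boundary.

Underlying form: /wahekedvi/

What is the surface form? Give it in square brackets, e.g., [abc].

[wahtdvi]

(1) Velar Fronting: [wahekedvi] → [wahetedvi]
(2) Syncope: [wahetedvi] → [wahtdvi]
(3) Intervocalic Voicing: no change — [wahtdvi]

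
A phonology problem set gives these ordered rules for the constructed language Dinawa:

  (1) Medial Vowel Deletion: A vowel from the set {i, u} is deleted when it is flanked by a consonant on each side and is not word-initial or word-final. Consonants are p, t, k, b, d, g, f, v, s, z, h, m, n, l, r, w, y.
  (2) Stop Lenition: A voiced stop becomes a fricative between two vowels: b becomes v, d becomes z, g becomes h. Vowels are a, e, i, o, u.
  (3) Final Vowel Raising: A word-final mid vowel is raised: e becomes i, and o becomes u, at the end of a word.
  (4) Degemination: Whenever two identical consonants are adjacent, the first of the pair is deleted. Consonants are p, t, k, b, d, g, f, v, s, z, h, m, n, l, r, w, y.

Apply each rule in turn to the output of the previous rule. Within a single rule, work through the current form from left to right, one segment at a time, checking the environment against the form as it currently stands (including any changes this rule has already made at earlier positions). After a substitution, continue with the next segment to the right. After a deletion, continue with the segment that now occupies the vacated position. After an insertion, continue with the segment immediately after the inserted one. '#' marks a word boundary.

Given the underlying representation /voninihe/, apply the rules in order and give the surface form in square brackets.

[vonhi]

(1) Medial Vowel Deletion: [voninihe] → [vonnhe]
(2) Stop Lenition: no change — [vonnhe]
(3) Final Vowel Raising: [vonnhe] → [vonnhi]
(4) Degemination: [vonnhi] → [vonhi]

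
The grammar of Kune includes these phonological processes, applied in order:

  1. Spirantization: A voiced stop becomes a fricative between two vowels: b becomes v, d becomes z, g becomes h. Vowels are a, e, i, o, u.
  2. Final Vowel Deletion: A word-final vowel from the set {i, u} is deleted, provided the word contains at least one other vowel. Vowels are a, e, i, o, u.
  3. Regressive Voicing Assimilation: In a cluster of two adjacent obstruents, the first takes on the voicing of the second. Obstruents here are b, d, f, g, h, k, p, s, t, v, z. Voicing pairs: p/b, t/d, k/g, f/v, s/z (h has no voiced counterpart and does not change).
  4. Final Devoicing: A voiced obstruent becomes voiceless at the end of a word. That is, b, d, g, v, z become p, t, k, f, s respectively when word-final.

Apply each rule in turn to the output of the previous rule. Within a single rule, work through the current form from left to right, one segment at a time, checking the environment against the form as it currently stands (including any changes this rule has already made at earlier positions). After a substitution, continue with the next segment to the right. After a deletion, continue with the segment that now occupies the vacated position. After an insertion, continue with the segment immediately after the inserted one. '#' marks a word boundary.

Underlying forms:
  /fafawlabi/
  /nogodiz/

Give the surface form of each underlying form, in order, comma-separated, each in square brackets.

[fafawlaf], [nohozis]

/fafawlabi/:
  1 Spirantization: [fafawlabi] → [fafawlavi]
  2 Final Vowel Deletion: [fafawlavi] → [fafawlav]
  3 Regressive Voicing Assimilation: no change — [fafawlav]
  4 Final Devoicing: [fafawlav] → [fafawlaf]
/nogodiz/:
  1 Spirantization: [nogodiz] → [nohoziz]
  2 Final Vowel Deletion: no change — [nohoziz]
  3 Regressive Voicing Assimilation: no change — [nohoziz]
  4 Final Devoicing: [nohoziz] → [nohozis]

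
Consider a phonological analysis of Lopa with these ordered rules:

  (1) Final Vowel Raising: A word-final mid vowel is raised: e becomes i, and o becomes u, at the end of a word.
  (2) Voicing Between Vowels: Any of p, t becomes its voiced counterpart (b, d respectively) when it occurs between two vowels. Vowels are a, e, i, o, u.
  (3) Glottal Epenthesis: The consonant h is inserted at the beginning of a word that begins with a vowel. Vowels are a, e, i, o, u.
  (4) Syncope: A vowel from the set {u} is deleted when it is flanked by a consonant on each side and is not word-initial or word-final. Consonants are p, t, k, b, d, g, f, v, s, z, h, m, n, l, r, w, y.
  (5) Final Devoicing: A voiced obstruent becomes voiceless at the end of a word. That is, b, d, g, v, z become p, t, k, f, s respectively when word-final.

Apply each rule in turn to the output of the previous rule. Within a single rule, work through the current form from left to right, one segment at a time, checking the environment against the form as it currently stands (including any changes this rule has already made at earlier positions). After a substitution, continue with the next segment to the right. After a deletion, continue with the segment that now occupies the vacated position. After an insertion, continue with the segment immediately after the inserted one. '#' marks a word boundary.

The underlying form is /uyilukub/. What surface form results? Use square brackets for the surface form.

[hyilkp]

(1) Final Vowel Raising: no change — [uyilukub]
(2) Voicing Between Vowels: no change — [uyilukub]
(3) Glottal Epenthesis: [uyilukub] → [huyilukub]
(4) Syncope: [huyilukub] → [hyilkb]
(5) Final Devoicing: [hyilkb] → [hyilkp]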